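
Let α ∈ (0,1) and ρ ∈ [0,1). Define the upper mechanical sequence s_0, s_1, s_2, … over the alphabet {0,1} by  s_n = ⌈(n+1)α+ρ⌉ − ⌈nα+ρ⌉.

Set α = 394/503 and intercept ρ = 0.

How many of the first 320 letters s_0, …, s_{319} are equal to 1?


251

#1s = Σ_{n=0}^{319} s_n = Σ_{n=0}^{319} (⌈(n+1)α+ρ⌉ − ⌈nα+ρ⌉)
the sum telescopes: every ⌈nα+ρ⌉ with 0 < n < 320 appears once with + and once with −, leaving ⌈320α+ρ⌉ − ⌈0·α+ρ⌉
320α + ρ = (320·394) / 503 = 126080/503
ρ = 0/503
⌈126080/503⌉ = 251,  ⌈0/503⌉ = 0
#1s = 251 − 0 = 251


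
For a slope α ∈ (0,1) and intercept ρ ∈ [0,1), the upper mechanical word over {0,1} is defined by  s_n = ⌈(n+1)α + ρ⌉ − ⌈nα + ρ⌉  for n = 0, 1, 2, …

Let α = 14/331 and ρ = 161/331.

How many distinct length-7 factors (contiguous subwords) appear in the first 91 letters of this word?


8

t_n = ⌈(n·14+161)/331⌉ for n = 0 … 91:
  n=0…9: ⌈161/331⌉=1 ⌈175/331⌉=1 ⌈189/331⌉=1 ⌈203/331⌉=1 ⌈217/331⌉=1 ⌈231/331⌉=1 ⌈245/331⌉=1 ⌈259/331⌉=1 ⌈273/331⌉=1 ⌈287/331⌉=1
  n=10…19: ⌈301/331⌉=1 ⌈315/331⌉=1 ⌈329/331⌉=1 ⌈343/331⌉=2 ⌈357/331⌉=2 ⌈371/331⌉=2 ⌈385/331⌉=2 ⌈399/331⌉=2 ⌈413/331⌉=2 ⌈427/331⌉=2
  n=20…29: ⌈441/331⌉=2 ⌈455/331⌉=2 ⌈469/331⌉=2 ⌈483/331⌉=2 ⌈497/331⌉=2 ⌈511/331⌉=2 ⌈525/331⌉=2 ⌈539/331⌉=2 ⌈553/331⌉=2 ⌈567/331⌉=2
  n=30…39: ⌈581/331⌉=2 ⌈595/331⌉=2 ⌈609/331⌉=2 ⌈623/331⌉=2 ⌈637/331⌉=2 ⌈651/331⌉=2 ⌈665/331⌉=3 ⌈679/331⌉=3 ⌈693/331⌉=3 ⌈707/331⌉=3
  n=40…49: ⌈721/331⌉=3 ⌈735/331⌉=3 ⌈749/331⌉=3 ⌈763/331⌉=3 ⌈777/331⌉=3 ⌈791/331⌉=3 ⌈805/331⌉=3 ⌈819/331⌉=3 ⌈833/331⌉=3 ⌈847/331⌉=3
  n=50…59: ⌈861/331⌉=3 ⌈875/331⌉=3 ⌈889/331⌉=3 ⌈903/331⌉=3 ⌈917/331⌉=3 ⌈931/331⌉=3 ⌈945/331⌉=3 ⌈959/331⌉=3 ⌈973/331⌉=3 ⌈987/331⌉=3
  n=60…69: ⌈1001/331⌉=4 ⌈1015/331⌉=4 ⌈1029/331⌉=4 ⌈1043/331⌉=4 ⌈1057/331⌉=4 ⌈1071/331⌉=4 ⌈1085/331⌉=4 ⌈1099/331⌉=4 ⌈1113/331⌉=4 ⌈1127/331⌉=4
  n=70…79: ⌈1141/331⌉=4 ⌈1155/331⌉=4 ⌈1169/331⌉=4 ⌈1183/331⌉=4 ⌈1197/331⌉=4 ⌈1211/331⌉=4 ⌈1225/331⌉=4 ⌈1239/331⌉=4 ⌈1253/331⌉=4 ⌈1267/331⌉=4
  n=80…89: ⌈1281/331⌉=4 ⌈1295/331⌉=4 ⌈1309/331⌉=4 ⌈1323/331⌉=4 ⌈1337/331⌉=5 ⌈1351/331⌉=5 ⌈1365/331⌉=5 ⌈1379/331⌉=5 ⌈1393/331⌉=5 ⌈1407/331⌉=5
  n=90…91: ⌈1421/331⌉=5 ⌈1435/331⌉=5
s_n = t_(n+1) − t_n for n = 0 … 90 gives
prefix = 0000000000001000000000000000000000010000000000000000000000010000000000000000000000010000000
slide a length-7 window over [0..6] … [84..90] (85 windows); first occurrence of each distinct factor:
  [  0..  6] 0000000
  [  6.. 12] 0000001
  [  7.. 13] 0000010
  [  8.. 14] 0000100
  [  9.. 15] 0001000
  [ 10.. 16] 0010000
  [ 11.. 17] 0100000
  [ 12.. 18] 1000000
  (the other 77 windows repeat one of these)
distinct factors: {0000000, 0000001, 0000010, 0000100, 0001000, 0010000, 0100000, 1000000}
count = 8  (Sturmian bound for length 7 is 8)


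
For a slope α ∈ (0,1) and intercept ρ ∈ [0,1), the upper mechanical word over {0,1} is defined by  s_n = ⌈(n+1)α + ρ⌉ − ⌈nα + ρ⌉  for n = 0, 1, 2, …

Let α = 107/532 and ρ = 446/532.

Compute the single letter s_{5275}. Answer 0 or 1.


(n+1)α + ρ = (5276·107 + 446) / 532 = 564978/532
nα + ρ     = (5275·107 + 446) / 532 = 564871/532
⌈564978/532⌉ = 1062,  ⌈564871/532⌉ = 1062
s_{5275} = 1062 − 1062 = 0

0


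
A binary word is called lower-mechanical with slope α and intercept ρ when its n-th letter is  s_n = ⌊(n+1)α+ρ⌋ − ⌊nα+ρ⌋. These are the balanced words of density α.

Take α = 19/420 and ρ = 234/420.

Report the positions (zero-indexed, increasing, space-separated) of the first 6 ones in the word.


n=0: ⌊253/420⌋−⌊234/420⌋ = 0−0 = 0
n=1: ⌊272/420⌋−⌊253/420⌋ = 0−0 = 0
  …
n=9: ⌊424/420⌋−⌊405/420⌋ = 1−0 = 1  ← one
n=10: ⌊443/420⌋−⌊424/420⌋ = 1−1 = 0
n=11: ⌊462/420⌋−⌊443/420⌋ = 1−1 = 0
  …
n=31: ⌊842/420⌋−⌊823/420⌋ = 2−1 = 1  ← one
n=32: ⌊861/420⌋−⌊842/420⌋ = 2−2 = 0
n=33: ⌊880/420⌋−⌊861/420⌋ = 2−2 = 0
  …
n=53: ⌊1260/420⌋−⌊1241/420⌋ = 3−2 = 1  ← one
n=54: ⌊1279/420⌋−⌊1260/420⌋ = 3−3 = 0
n=55: ⌊1298/420⌋−⌊1279/420⌋ = 3−3 = 0
  …
n=76: ⌊1697/420⌋−⌊1678/420⌋ = 4−3 = 1  ← one
n=77: ⌊1716/420⌋−⌊1697/420⌋ = 4−4 = 0
n=78: ⌊1735/420⌋−⌊1716/420⌋ = 4−4 = 0
  …
n=98: ⌊2115/420⌋−⌊2096/420⌋ = 5−4 = 1  ← one
n=99: ⌊2134/420⌋−⌊2115/420⌋ = 5−5 = 0
n=100: ⌊2153/420⌋−⌊2134/420⌋ = 5−5 = 0
  …
n=120: ⌊2533/420⌋−⌊2514/420⌋ = 6−5 = 1  ← one
positions of the first 6 ones: 9 31 53 76 98 120

9 31 53 76 98 120


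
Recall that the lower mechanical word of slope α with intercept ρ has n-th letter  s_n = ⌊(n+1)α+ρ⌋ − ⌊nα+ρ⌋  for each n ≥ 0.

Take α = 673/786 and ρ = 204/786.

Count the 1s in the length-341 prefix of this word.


292

#1s = Σ_{n=0}^{340} s_n = Σ_{n=0}^{340} (⌊(n+1)α+ρ⌋ − ⌊nα+ρ⌋)
the sum telescopes: every ⌊nα+ρ⌋ with 0 < n < 341 appears once with + and once with −, leaving ⌊341α+ρ⌋ − ⌊0·α+ρ⌋
341α + ρ = (341·673 + 204) / 786 = 229697/786
ρ = 204/786
⌊229697/786⌋ = 292,  ⌊204/786⌋ = 0
#1s = 292 − 0 = 292


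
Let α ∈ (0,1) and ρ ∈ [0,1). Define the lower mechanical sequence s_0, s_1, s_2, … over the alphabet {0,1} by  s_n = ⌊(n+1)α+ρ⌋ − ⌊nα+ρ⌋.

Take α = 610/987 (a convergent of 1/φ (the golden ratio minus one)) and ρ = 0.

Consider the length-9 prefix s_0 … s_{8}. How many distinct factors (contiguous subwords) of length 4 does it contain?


5

t_n = ⌊(n·610)/987⌋ for n = 0 … 9:
  n=0…9: ⌊0/987⌋=0 ⌊610/987⌋=0 ⌊1220/987⌋=1 ⌊1830/987⌋=1 ⌊2440/987⌋=2 ⌊3050/987⌋=3 ⌊3660/987⌋=3 ⌊4270/987⌋=4 ⌊4880/987⌋=4 ⌊5490/987⌋=5
s_n = t_(n+1) − t_n for n = 0 … 8 gives
prefix = 010110101
slide a length-4 window over [0..3] … [5..8] (6 windows); first occurrence of each distinct factor:
  [  0..  3] 0101
  [  1..  4] 1011
  [  2..  5] 0110
  [  3..  6] 1101
  [  4..  7] 1010
  (the other 1 window repeats one of these)
distinct factors: {0101, 0110, 1010, 1011, 1101}
count = 5  (Sturmian bound for length 4 is 5)


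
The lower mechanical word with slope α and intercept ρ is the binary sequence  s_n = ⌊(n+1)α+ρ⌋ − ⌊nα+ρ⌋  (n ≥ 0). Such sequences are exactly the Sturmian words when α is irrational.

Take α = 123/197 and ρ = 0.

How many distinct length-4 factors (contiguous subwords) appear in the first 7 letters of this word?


t_n = ⌊(n·123)/197⌋ for n = 0 … 7:
  n=0…7: ⌊0/197⌋=0 ⌊123/197⌋=0 ⌊246/197⌋=1 ⌊369/197⌋=1 ⌊492/197⌋=2 ⌊615/197⌋=3 ⌊738/197⌋=3 ⌊861/197⌋=4
s_n = t_(n+1) − t_n for n = 0 … 6 gives
prefix = 0101101
slide a length-4 window over [0..3] … [3..6] (4 windows); first occurrence of each distinct factor:
  [  0..  3] 0101
  [  1..  4] 1011
  [  2..  5] 0110
  [  3..  6] 1101
distinct factors: {0101, 0110, 1011, 1101}
count = 4  (Sturmian bound for length 4 is 5)

4


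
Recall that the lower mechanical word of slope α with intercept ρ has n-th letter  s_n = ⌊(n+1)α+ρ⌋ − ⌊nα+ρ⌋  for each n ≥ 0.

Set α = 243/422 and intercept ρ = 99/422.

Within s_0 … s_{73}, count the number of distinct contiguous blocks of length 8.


t_n = ⌊(n·243+99)/422⌋ for n = 0 … 74:
  n=0…9: ⌊99/422⌋=0 ⌊342/422⌋=0 ⌊585/422⌋=1 ⌊828/422⌋=1 ⌊1071/422⌋=2 ⌊1314/422⌋=3 ⌊1557/422⌋=3 ⌊1800/422⌋=4 ⌊2043/422⌋=4 ⌊2286/422⌋=5
  n=10…19: ⌊2529/422⌋=5 ⌊2772/422⌋=6 ⌊3015/422⌋=7 ⌊3258/422⌋=7 ⌊3501/422⌋=8 ⌊3744/422⌋=8 ⌊3987/422⌋=9 ⌊4230/422⌋=10 ⌊4473/422⌋=10 ⌊4716/422⌋=11
  n=20…29: ⌊4959/422⌋=11 ⌊5202/422⌋=12 ⌊5445/422⌋=12 ⌊5688/422⌋=13 ⌊5931/422⌋=14 ⌊6174/422⌋=14 ⌊6417/422⌋=15 ⌊6660/422⌋=15 ⌊6903/422⌋=16 ⌊7146/422⌋=16
  n=30…39: ⌊7389/422⌋=17 ⌊7632/422⌋=18 ⌊7875/422⌋=18 ⌊8118/422⌋=19 ⌊8361/422⌋=19 ⌊8604/422⌋=20 ⌊8847/422⌋=20 ⌊9090/422⌋=21 ⌊9333/422⌋=22 ⌊9576/422⌋=22
  n=40…49: ⌊9819/422⌋=23 ⌊10062/422⌋=23 ⌊10305/422⌋=24 ⌊10548/422⌋=24 ⌊10791/422⌋=25 ⌊11034/422⌋=26 ⌊11277/422⌋=26 ⌊11520/422⌋=27 ⌊11763/422⌋=27 ⌊12006/422⌋=28
  n=50…59: ⌊12249/422⌋=29 ⌊12492/422⌋=29 ⌊12735/422⌋=30 ⌊12978/422⌋=30 ⌊13221/422⌋=31 ⌊13464/422⌋=31 ⌊13707/422⌋=32 ⌊13950/422⌋=33 ⌊14193/422⌋=33 ⌊14436/422⌋=34
  n=60…69: ⌊14679/422⌋=34 ⌊14922/422⌋=35 ⌊15165/422⌋=35 ⌊15408/422⌋=36 ⌊15651/422⌋=37 ⌊15894/422⌋=37 ⌊16137/422⌋=38 ⌊16380/422⌋=38 ⌊16623/422⌋=39 ⌊16866/422⌋=39
  n=70…74: ⌊17109/422⌋=40 ⌊17352/422⌋=41 ⌊17595/422⌋=41 ⌊17838/422⌋=42 ⌊18081/422⌋=42
s_n = t_(n+1) − t_n for n = 0 … 73 gives
prefix = 01011010101101011010101101010110101011010101101011010101101010110101011010
slide a length-8 window over [0..7] … [66..73] (67 windows); first occurrence of each distinct factor:
  [  0..  7] 01011010
  [  1..  8] 10110101
  [  2..  9] 01101010
  [  3.. 10] 11010101
  [  4.. 11] 10101011
  [  5.. 12] 01010110
  [  6.. 13] 10101101
  [  9.. 16] 01101011
  [ 10.. 17] 11010110
  (the other 58 windows repeat one of these)
distinct factors: {01010110, 01011010, 01101010, 01101011, 10101011, 10101101, 10110101, 11010101, 11010110}
count = 9  (Sturmian bound for length 8 is 9)

9


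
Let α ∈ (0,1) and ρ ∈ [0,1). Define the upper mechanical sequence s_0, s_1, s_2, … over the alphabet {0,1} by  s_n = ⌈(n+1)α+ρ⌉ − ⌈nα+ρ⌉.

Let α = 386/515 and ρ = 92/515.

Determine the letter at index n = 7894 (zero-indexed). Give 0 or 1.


(n+1)α + ρ = (7895·386 + 92) / 515 = 3047562/515
nα + ρ     = (7894·386 + 92) / 515 = 3047176/515
⌈3047562/515⌉ = 5918,  ⌈3047176/515⌉ = 5917
s_{7894} = 5918 − 5917 = 1

1


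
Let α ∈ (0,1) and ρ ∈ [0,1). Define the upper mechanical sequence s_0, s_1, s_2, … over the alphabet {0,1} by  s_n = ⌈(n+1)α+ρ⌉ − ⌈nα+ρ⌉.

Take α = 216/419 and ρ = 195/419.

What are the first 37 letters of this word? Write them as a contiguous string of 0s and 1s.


0110101010101010101010101010101010110

n=0: ⌈(1·216+195)/419⌉ − ⌈(0·216+195)/419⌉ = ⌈411/419⌉ − ⌈195/419⌉ = 1 − 1 = 0
n=1: ⌈(2·216+195)/419⌉ − ⌈(1·216+195)/419⌉ = ⌈627/419⌉ − ⌈411/419⌉ = 2 − 1 = 1
n=2: ⌈(3·216+195)/419⌉ − ⌈(2·216+195)/419⌉ = ⌈843/419⌉ − ⌈627/419⌉ = 3 − 2 = 1
n=3: ⌈(4·216+195)/419⌉ − ⌈(3·216+195)/419⌉ = ⌈1059/419⌉ − ⌈843/419⌉ = 3 − 3 = 0
n=4: ⌈(5·216+195)/419⌉ − ⌈(4·216+195)/419⌉ = ⌈1275/419⌉ − ⌈1059/419⌉ = 4 − 3 = 1
n=5: ⌈(6·216+195)/419⌉ − ⌈(5·216+195)/419⌉ = ⌈1491/419⌉ − ⌈1275/419⌉ = 4 − 4 = 0
n=6: ⌈(7·216+195)/419⌉ − ⌈(6·216+195)/419⌉ = ⌈1707/419⌉ − ⌈1491/419⌉ = 5 − 4 = 1
n=7: ⌈(8·216+195)/419⌉ − ⌈(7·216+195)/419⌉ = ⌈1923/419⌉ − ⌈1707/419⌉ = 5 − 5 = 0
n=8: ⌈(9·216+195)/419⌉ − ⌈(8·216+195)/419⌉ = ⌈2139/419⌉ − ⌈1923/419⌉ = 6 − 5 = 1
n=9: ⌈(10·216+195)/419⌉ − ⌈(9·216+195)/419⌉ = ⌈2355/419⌉ − ⌈2139/419⌉ = 6 − 6 = 0
n=10: ⌈(11·216+195)/419⌉ − ⌈(10·216+195)/419⌉ = ⌈2571/419⌉ − ⌈2355/419⌉ = 7 − 6 = 1
n=11: ⌈(12·216+195)/419⌉ − ⌈(11·216+195)/419⌉ = ⌈2787/419⌉ − ⌈2571/419⌉ = 7 − 7 = 0
n=12: ⌈(13·216+195)/419⌉ − ⌈(12·216+195)/419⌉ = ⌈3003/419⌉ − ⌈2787/419⌉ = 8 − 7 = 1
n=13: ⌈(14·216+195)/419⌉ − ⌈(13·216+195)/419⌉ = ⌈3219/419⌉ − ⌈3003/419⌉ = 8 − 8 = 0
n=14: ⌈(15·216+195)/419⌉ − ⌈(14·216+195)/419⌉ = ⌈3435/419⌉ − ⌈3219/419⌉ = 9 − 8 = 1
n=15: ⌈(16·216+195)/419⌉ − ⌈(15·216+195)/419⌉ = ⌈3651/419⌉ − ⌈3435/419⌉ = 9 − 9 = 0
n=16: ⌈(17·216+195)/419⌉ − ⌈(16·216+195)/419⌉ = ⌈3867/419⌉ − ⌈3651/419⌉ = 10 − 9 = 1
n=17: ⌈(18·216+195)/419⌉ − ⌈(17·216+195)/419⌉ = ⌈4083/419⌉ − ⌈3867/419⌉ = 10 − 10 = 0
n=18: ⌈(19·216+195)/419⌉ − ⌈(18·216+195)/419⌉ = ⌈4299/419⌉ − ⌈4083/419⌉ = 11 − 10 = 1
n=19: ⌈(20·216+195)/419⌉ − ⌈(19·216+195)/419⌉ = ⌈4515/419⌉ − ⌈4299/419⌉ = 11 − 11 = 0
n=20: ⌈(21·216+195)/419⌉ − ⌈(20·216+195)/419⌉ = ⌈4731/419⌉ − ⌈4515/419⌉ = 12 − 11 = 1
n=21: ⌈(22·216+195)/419⌉ − ⌈(21·216+195)/419⌉ = ⌈4947/419⌉ − ⌈4731/419⌉ = 12 − 12 = 0
n=22: ⌈(23·216+195)/419⌉ − ⌈(22·216+195)/419⌉ = ⌈5163/419⌉ − ⌈4947/419⌉ = 13 − 12 = 1
n=23: ⌈(24·216+195)/419⌉ − ⌈(23·216+195)/419⌉ = ⌈5379/419⌉ − ⌈5163/419⌉ = 13 − 13 = 0
n=24: ⌈(25·216+195)/419⌉ − ⌈(24·216+195)/419⌉ = ⌈5595/419⌉ − ⌈5379/419⌉ = 14 − 13 = 1
n=25: ⌈(26·216+195)/419⌉ − ⌈(25·216+195)/419⌉ = ⌈5811/419⌉ − ⌈5595/419⌉ = 14 − 14 = 0
n=26: ⌈(27·216+195)/419⌉ − ⌈(26·216+195)/419⌉ = ⌈6027/419⌉ − ⌈5811/419⌉ = 15 − 14 = 1
n=27: ⌈(28·216+195)/419⌉ − ⌈(27·216+195)/419⌉ = ⌈6243/419⌉ − ⌈6027/419⌉ = 15 − 15 = 0
n=28: ⌈(29·216+195)/419⌉ − ⌈(28·216+195)/419⌉ = ⌈6459/419⌉ − ⌈6243/419⌉ = 16 − 15 = 1
n=29: ⌈(30·216+195)/419⌉ − ⌈(29·216+195)/419⌉ = ⌈6675/419⌉ − ⌈6459/419⌉ = 16 − 16 = 0
n=30: ⌈(31·216+195)/419⌉ − ⌈(30·216+195)/419⌉ = ⌈6891/419⌉ − ⌈6675/419⌉ = 17 − 16 = 1
n=31: ⌈(32·216+195)/419⌉ − ⌈(31·216+195)/419⌉ = ⌈7107/419⌉ − ⌈6891/419⌉ = 17 − 17 = 0
n=32: ⌈(33·216+195)/419⌉ − ⌈(32·216+195)/419⌉ = ⌈7323/419⌉ − ⌈7107/419⌉ = 18 − 17 = 1
n=33: ⌈(34·216+195)/419⌉ − ⌈(33·216+195)/419⌉ = ⌈7539/419⌉ − ⌈7323/419⌉ = 18 − 18 = 0
n=34: ⌈(35·216+195)/419⌉ − ⌈(34·216+195)/419⌉ = ⌈7755/419⌉ − ⌈7539/419⌉ = 19 − 18 = 1
n=35: ⌈(36·216+195)/419⌉ − ⌈(35·216+195)/419⌉ = ⌈7971/419⌉ − ⌈7755/419⌉ = 20 − 19 = 1
n=36: ⌈(37·216+195)/419⌉ − ⌈(36·216+195)/419⌉ = ⌈8187/419⌉ − ⌈7971/419⌉ = 20 − 20 = 0


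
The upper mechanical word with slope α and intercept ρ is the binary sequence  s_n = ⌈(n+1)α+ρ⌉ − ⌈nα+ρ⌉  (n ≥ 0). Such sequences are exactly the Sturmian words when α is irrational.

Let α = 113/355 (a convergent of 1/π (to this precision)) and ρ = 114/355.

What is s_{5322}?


0

(n+1)α + ρ = (5323·113 + 114) / 355 = 601613/355
nα + ρ     = (5322·113 + 114) / 355 = 601500/355
⌈601613/355⌉ = 1695,  ⌈601500/355⌉ = 1695
s_{5322} = 1695 − 1695 = 0


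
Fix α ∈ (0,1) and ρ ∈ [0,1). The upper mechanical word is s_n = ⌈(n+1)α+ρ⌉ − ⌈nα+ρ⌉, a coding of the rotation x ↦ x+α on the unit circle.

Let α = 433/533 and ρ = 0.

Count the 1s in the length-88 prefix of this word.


#1s = Σ_{n=0}^{87} s_n = Σ_{n=0}^{87} (⌈(n+1)α+ρ⌉ − ⌈nα+ρ⌉)
the sum telescopes: every ⌈nα+ρ⌉ with 0 < n < 88 appears once with + and once with −, leaving ⌈88α+ρ⌉ − ⌈0·α+ρ⌉
88α + ρ = (88·433) / 533 = 38104/533
ρ = 0/533
⌈38104/533⌉ = 72,  ⌈0/533⌉ = 0
#1s = 72 − 0 = 72

72


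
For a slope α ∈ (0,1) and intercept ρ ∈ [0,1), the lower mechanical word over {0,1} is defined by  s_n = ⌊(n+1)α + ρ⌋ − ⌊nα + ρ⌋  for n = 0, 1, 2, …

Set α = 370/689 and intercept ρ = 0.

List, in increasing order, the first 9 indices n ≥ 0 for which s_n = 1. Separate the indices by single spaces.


n=0: ⌊370/689⌋−⌊0/689⌋ = 0−0 = 0
n=1: ⌊740/689⌋−⌊370/689⌋ = 1−0 = 1  ← one
n=2: ⌊1110/689⌋−⌊740/689⌋ = 1−1 = 0
n=3: ⌊1480/689⌋−⌊1110/689⌋ = 2−1 = 1  ← one
n=4: ⌊1850/689⌋−⌊1480/689⌋ = 2−2 = 0
n=5: ⌊2220/689⌋−⌊1850/689⌋ = 3−2 = 1  ← one
n=6: ⌊2590/689⌋−⌊2220/689⌋ = 3−3 = 0
n=7: ⌊2960/689⌋−⌊2590/689⌋ = 4−3 = 1  ← one
n=8: ⌊3330/689⌋−⌊2960/689⌋ = 4−4 = 0
n=9: ⌊3700/689⌋−⌊3330/689⌋ = 5−4 = 1  ← one
n=10: ⌊4070/689⌋−⌊3700/689⌋ = 5−5 = 0
n=11: ⌊4440/689⌋−⌊4070/689⌋ = 6−5 = 1  ← one
n=12: ⌊4810/689⌋−⌊4440/689⌋ = 6−6 = 0
n=13: ⌊5180/689⌋−⌊4810/689⌋ = 7−6 = 1  ← one
n=14: ⌊5550/689⌋−⌊5180/689⌋ = 8−7 = 1  ← one
n=15: ⌊5920/689⌋−⌊5550/689⌋ = 8−8 = 0
n=16: ⌊6290/689⌋−⌊5920/689⌋ = 9−8 = 1  ← one
positions of the first 9 ones: 1 3 5 7 9 11 13 14 16

1 3 5 7 9 11 13 14 16


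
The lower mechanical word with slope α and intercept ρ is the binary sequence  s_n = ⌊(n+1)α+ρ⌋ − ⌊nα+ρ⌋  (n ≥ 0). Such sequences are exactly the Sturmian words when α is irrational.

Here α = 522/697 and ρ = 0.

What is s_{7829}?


(n+1)α + ρ = (7830·522) / 697 = 4087260/697
nα + ρ     = (7829·522) / 697 = 4086738/697
⌊4087260/697⌋ = 5864,  ⌊4086738/697⌋ = 5863
s_{7829} = 5864 − 5863 = 1

1


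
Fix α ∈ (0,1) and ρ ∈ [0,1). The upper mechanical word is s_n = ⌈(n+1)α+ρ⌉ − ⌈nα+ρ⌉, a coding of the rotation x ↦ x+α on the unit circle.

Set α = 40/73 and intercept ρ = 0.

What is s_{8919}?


0

(n+1)α + ρ = (8920·40) / 73 = 356800/73
nα + ρ     = (8919·40) / 73 = 356760/73
⌈356800/73⌉ = 4888,  ⌈356760/73⌉ = 4888
s_{8919} = 4888 − 4888 = 0


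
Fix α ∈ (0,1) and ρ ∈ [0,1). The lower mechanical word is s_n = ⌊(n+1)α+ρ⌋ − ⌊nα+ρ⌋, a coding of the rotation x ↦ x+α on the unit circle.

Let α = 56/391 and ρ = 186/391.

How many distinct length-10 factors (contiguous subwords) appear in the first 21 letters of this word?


7

t_n = ⌊(n·56+186)/391⌋ for n = 0 … 21:
  n=0…9: ⌊186/391⌋=0 ⌊242/391⌋=0 ⌊298/391⌋=0 ⌊354/391⌋=0 ⌊410/391⌋=1 ⌊466/391⌋=1 ⌊522/391⌋=1 ⌊578/391⌋=1 ⌊634/391⌋=1 ⌊690/391⌋=1
  n=10…19: ⌊746/391⌋=1 ⌊802/391⌋=2 ⌊858/391⌋=2 ⌊914/391⌋=2 ⌊970/391⌋=2 ⌊1026/391⌋=2 ⌊1082/391⌋=2 ⌊1138/391⌋=2 ⌊1194/391⌋=3 ⌊1250/391⌋=3
  n=20…21: ⌊1306/391⌋=3 ⌊1362/391⌋=3
s_n = t_(n+1) − t_n for n = 0 … 20 gives
prefix = 000100000010000001000
slide a length-10 window over [0..9] … [11..20] (12 windows); first occurrence of each distinct factor:
  [  0..  9] 0001000000
  [  1.. 10] 0010000001
  [  2.. 11] 0100000010
  [  3.. 12] 1000000100
  [  4.. 13] 0000001000
  [  5.. 14] 0000010000
  [  6.. 15] 0000100000
  (the other 5 windows repeat one of these)
distinct factors: {0000001000, 0000010000, 0000100000, 0001000000, 0010000001, 0100000010, 1000000100}
count = 7  (Sturmian bound for length 10 is 11)


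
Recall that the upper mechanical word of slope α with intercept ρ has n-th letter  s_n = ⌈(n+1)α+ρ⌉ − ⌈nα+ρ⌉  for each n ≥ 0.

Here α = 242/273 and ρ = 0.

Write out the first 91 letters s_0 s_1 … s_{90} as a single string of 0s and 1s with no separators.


n=0: ⌈(1·242)/273⌉ − ⌈(0·242)/273⌉ = ⌈242/273⌉ − ⌈0/273⌉ = 1 − 0 = 1
n=1: ⌈(2·242)/273⌉ − ⌈(1·242)/273⌉ = ⌈484/273⌉ − ⌈242/273⌉ = 2 − 1 = 1
n=2: ⌈(3·242)/273⌉ − ⌈(2·242)/273⌉ = ⌈726/273⌉ − ⌈484/273⌉ = 3 − 2 = 1
n=3: ⌈(4·242)/273⌉ − ⌈(3·242)/273⌉ = ⌈968/273⌉ − ⌈726/273⌉ = 4 − 3 = 1
n=4: ⌈(5·242)/273⌉ − ⌈(4·242)/273⌉ = ⌈1210/273⌉ − ⌈968/273⌉ = 5 − 4 = 1
n=5: ⌈(6·242)/273⌉ − ⌈(5·242)/273⌉ = ⌈1452/273⌉ − ⌈1210/273⌉ = 6 − 5 = 1
n=6: ⌈(7·242)/273⌉ − ⌈(6·242)/273⌉ = ⌈1694/273⌉ − ⌈1452/273⌉ = 7 − 6 = 1
n=7: ⌈(8·242)/273⌉ − ⌈(7·242)/273⌉ = ⌈1936/273⌉ − ⌈1694/273⌉ = 8 − 7 = 1
n=8: ⌈(9·242)/273⌉ − ⌈(8·242)/273⌉ = ⌈2178/273⌉ − ⌈1936/273⌉ = 8 − 8 = 0
n=9: ⌈(10·242)/273⌉ − ⌈(9·242)/273⌉ = ⌈2420/273⌉ − ⌈2178/273⌉ = 9 − 8 = 1
n=10: ⌈(11·242)/273⌉ − ⌈(10·242)/273⌉ = ⌈2662/273⌉ − ⌈2420/273⌉ = 10 − 9 = 1
n=11: ⌈(12·242)/273⌉ − ⌈(11·242)/273⌉ = ⌈2904/273⌉ − ⌈2662/273⌉ = 11 − 10 = 1
n=12: ⌈(13·242)/273⌉ − ⌈(12·242)/273⌉ = ⌈3146/273⌉ − ⌈2904/273⌉ = 12 − 11 = 1
n=13: ⌈(14·242)/273⌉ − ⌈(13·242)/273⌉ = ⌈3388/273⌉ − ⌈3146/273⌉ = 13 − 12 = 1
n=14: ⌈(15·242)/273⌉ − ⌈(14·242)/273⌉ = ⌈3630/273⌉ − ⌈3388/273⌉ = 14 − 13 = 1
n=15: ⌈(16·242)/273⌉ − ⌈(15·242)/273⌉ = ⌈3872/273⌉ − ⌈3630/273⌉ = 15 − 14 = 1
n=16: ⌈(17·242)/273⌉ − ⌈(16·242)/273⌉ = ⌈4114/273⌉ − ⌈3872/273⌉ = 16 − 15 = 1
n=17: ⌈(18·242)/273⌉ − ⌈(17·242)/273⌉ = ⌈4356/273⌉ − ⌈4114/273⌉ = 16 − 16 = 0
n=18: ⌈(19·242)/273⌉ − ⌈(18·242)/273⌉ = ⌈4598/273⌉ − ⌈4356/273⌉ = 17 − 16 = 1
n=19: ⌈(20·242)/273⌉ − ⌈(19·242)/273⌉ = ⌈4840/273⌉ − ⌈4598/273⌉ = 18 − 17 = 1
n=20: ⌈(21·242)/273⌉ − ⌈(20·242)/273⌉ = ⌈5082/273⌉ − ⌈4840/273⌉ = 19 − 18 = 1
n=21: ⌈(22·242)/273⌉ − ⌈(21·242)/273⌉ = ⌈5324/273⌉ − ⌈5082/273⌉ = 20 − 19 = 1
n=22: ⌈(23·242)/273⌉ − ⌈(22·242)/273⌉ = ⌈5566/273⌉ − ⌈5324/273⌉ = 21 − 20 = 1
n=23: ⌈(24·242)/273⌉ − ⌈(23·242)/273⌉ = ⌈5808/273⌉ − ⌈5566/273⌉ = 22 − 21 = 1
n=24: ⌈(25·242)/273⌉ − ⌈(24·242)/273⌉ = ⌈6050/273⌉ − ⌈5808/273⌉ = 23 − 22 = 1
n=25: ⌈(26·242)/273⌉ − ⌈(25·242)/273⌉ = ⌈6292/273⌉ − ⌈6050/273⌉ = 24 − 23 = 1
n=26: ⌈(27·242)/273⌉ − ⌈(26·242)/273⌉ = ⌈6534/273⌉ − ⌈6292/273⌉ = 24 − 24 = 0
n=27: ⌈(28·242)/273⌉ − ⌈(27·242)/273⌉ = ⌈6776/273⌉ − ⌈6534/273⌉ = 25 − 24 = 1
n=28: ⌈(29·242)/273⌉ − ⌈(28·242)/273⌉ = ⌈7018/273⌉ − ⌈6776/273⌉ = 26 − 25 = 1
n=29: ⌈(30·242)/273⌉ − ⌈(29·242)/273⌉ = ⌈7260/273⌉ − ⌈7018/273⌉ = 27 − 26 = 1
n=30: ⌈(31·242)/273⌉ − ⌈(30·242)/273⌉ = ⌈7502/273⌉ − ⌈7260/273⌉ = 28 − 27 = 1
n=31: ⌈(32·242)/273⌉ − ⌈(31·242)/273⌉ = ⌈7744/273⌉ − ⌈7502/273⌉ = 29 − 28 = 1
n=32: ⌈(33·242)/273⌉ − ⌈(32·242)/273⌉ = ⌈7986/273⌉ − ⌈7744/273⌉ = 30 − 29 = 1
n=33: ⌈(34·242)/273⌉ − ⌈(33·242)/273⌉ = ⌈8228/273⌉ − ⌈7986/273⌉ = 31 − 30 = 1
n=34: ⌈(35·242)/273⌉ − ⌈(34·242)/273⌉ = ⌈8470/273⌉ − ⌈8228/273⌉ = 32 − 31 = 1
n=35: ⌈(36·242)/273⌉ − ⌈(35·242)/273⌉ = ⌈8712/273⌉ − ⌈8470/273⌉ = 32 − 32 = 0
n=36: ⌈(37·242)/273⌉ − ⌈(36·242)/273⌉ = ⌈8954/273⌉ − ⌈8712/273⌉ = 33 − 32 = 1
n=37: ⌈(38·242)/273⌉ − ⌈(37·242)/273⌉ = ⌈9196/273⌉ − ⌈8954/273⌉ = 34 − 33 = 1
n=38: ⌈(39·242)/273⌉ − ⌈(38·242)/273⌉ = ⌈9438/273⌉ − ⌈9196/273⌉ = 35 − 34 = 1
n=39: ⌈(40·242)/273⌉ − ⌈(39·242)/273⌉ = ⌈9680/273⌉ − ⌈9438/273⌉ = 36 − 35 = 1
n=40: ⌈(41·242)/273⌉ − ⌈(40·242)/273⌉ = ⌈9922/273⌉ − ⌈9680/273⌉ = 37 − 36 = 1
n=41: ⌈(42·242)/273⌉ − ⌈(41·242)/273⌉ = ⌈10164/273⌉ − ⌈9922/273⌉ = 38 − 37 = 1
n=42: ⌈(43·242)/273⌉ − ⌈(42·242)/273⌉ = ⌈10406/273⌉ − ⌈10164/273⌉ = 39 − 38 = 1
n=43: ⌈(44·242)/273⌉ − ⌈(43·242)/273⌉ = ⌈10648/273⌉ − ⌈10406/273⌉ = 40 − 39 = 1
n=44: ⌈(45·242)/273⌉ − ⌈(44·242)/273⌉ = ⌈10890/273⌉ − ⌈10648/273⌉ = 40 − 40 = 0
n=45: ⌈(46·242)/273⌉ − ⌈(45·242)/273⌉ = ⌈11132/273⌉ − ⌈10890/273⌉ = 41 − 40 = 1
n=46: ⌈(47·242)/273⌉ − ⌈(46·242)/273⌉ = ⌈11374/273⌉ − ⌈11132/273⌉ = 42 − 41 = 1
n=47: ⌈(48·242)/273⌉ − ⌈(47·242)/273⌉ = ⌈11616/273⌉ − ⌈11374/273⌉ = 43 − 42 = 1
n=48: ⌈(49·242)/273⌉ − ⌈(48·242)/273⌉ = ⌈11858/273⌉ − ⌈11616/273⌉ = 44 − 43 = 1
n=49: ⌈(50·242)/273⌉ − ⌈(49·242)/273⌉ = ⌈12100/273⌉ − ⌈11858/273⌉ = 45 − 44 = 1
n=50: ⌈(51·242)/273⌉ − ⌈(50·242)/273⌉ = ⌈12342/273⌉ − ⌈12100/273⌉ = 46 − 45 = 1
n=51: ⌈(52·242)/273⌉ − ⌈(51·242)/273⌉ = ⌈12584/273⌉ − ⌈12342/273⌉ = 47 − 46 = 1
n=52: ⌈(53·242)/273⌉ − ⌈(52·242)/273⌉ = ⌈12826/273⌉ − ⌈12584/273⌉ = 47 − 47 = 0
n=53: ⌈(54·242)/273⌉ − ⌈(53·242)/273⌉ = ⌈13068/273⌉ − ⌈12826/273⌉ = 48 − 47 = 1
n=54: ⌈(55·242)/273⌉ − ⌈(54·242)/273⌉ = ⌈13310/273⌉ − ⌈13068/273⌉ = 49 − 48 = 1
n=55: ⌈(56·242)/273⌉ − ⌈(55·242)/273⌉ = ⌈13552/273⌉ − ⌈13310/273⌉ = 50 − 49 = 1
n=56: ⌈(57·242)/273⌉ − ⌈(56·242)/273⌉ = ⌈13794/273⌉ − ⌈13552/273⌉ = 51 − 50 = 1
n=57: ⌈(58·242)/273⌉ − ⌈(57·242)/273⌉ = ⌈14036/273⌉ − ⌈13794/273⌉ = 52 − 51 = 1
n=58: ⌈(59·242)/273⌉ − ⌈(58·242)/273⌉ = ⌈14278/273⌉ − ⌈14036/273⌉ = 53 − 52 = 1
n=59: ⌈(60·242)/273⌉ − ⌈(59·242)/273⌉ = ⌈14520/273⌉ − ⌈14278/273⌉ = 54 − 53 = 1
n=60: ⌈(61·242)/273⌉ − ⌈(60·242)/273⌉ = ⌈14762/273⌉ − ⌈14520/273⌉ = 55 − 54 = 1
n=61: ⌈(62·242)/273⌉ − ⌈(61·242)/273⌉ = ⌈15004/273⌉ − ⌈14762/273⌉ = 55 − 55 = 0
n=62: ⌈(63·242)/273⌉ − ⌈(62·242)/273⌉ = ⌈15246/273⌉ − ⌈15004/273⌉ = 56 − 55 = 1
n=63: ⌈(64·242)/273⌉ − ⌈(63·242)/273⌉ = ⌈15488/273⌉ − ⌈15246/273⌉ = 57 − 56 = 1
n=64: ⌈(65·242)/273⌉ − ⌈(64·242)/273⌉ = ⌈15730/273⌉ − ⌈15488/273⌉ = 58 − 57 = 1
n=65: ⌈(66·242)/273⌉ − ⌈(65·242)/273⌉ = ⌈15972/273⌉ − ⌈15730/273⌉ = 59 − 58 = 1
n=66: ⌈(67·242)/273⌉ − ⌈(66·242)/273⌉ = ⌈16214/273⌉ − ⌈15972/273⌉ = 60 − 59 = 1
n=67: ⌈(68·242)/273⌉ − ⌈(67·242)/273⌉ = ⌈16456/273⌉ − ⌈16214/273⌉ = 61 − 60 = 1
n=68: ⌈(69·242)/273⌉ − ⌈(68·242)/273⌉ = ⌈16698/273⌉ − ⌈16456/273⌉ = 62 − 61 = 1
n=69: ⌈(70·242)/273⌉ − ⌈(69·242)/273⌉ = ⌈16940/273⌉ − ⌈16698/273⌉ = 63 − 62 = 1
n=70: ⌈(71·242)/273⌉ − ⌈(70·242)/273⌉ = ⌈17182/273⌉ − ⌈16940/273⌉ = 63 − 63 = 0
n=71: ⌈(72·242)/273⌉ − ⌈(71·242)/273⌉ = ⌈17424/273⌉ − ⌈17182/273⌉ = 64 − 63 = 1
n=72: ⌈(73·242)/273⌉ − ⌈(72·242)/273⌉ = ⌈17666/273⌉ − ⌈17424/273⌉ = 65 − 64 = 1
n=73: ⌈(74·242)/273⌉ − ⌈(73·242)/273⌉ = ⌈17908/273⌉ − ⌈17666/273⌉ = 66 − 65 = 1
n=74: ⌈(75·242)/273⌉ − ⌈(74·242)/273⌉ = ⌈18150/273⌉ − ⌈17908/273⌉ = 67 − 66 = 1
n=75: ⌈(76·242)/273⌉ − ⌈(75·242)/273⌉ = ⌈18392/273⌉ − ⌈18150/273⌉ = 68 − 67 = 1
n=76: ⌈(77·242)/273⌉ − ⌈(76·242)/273⌉ = ⌈18634/273⌉ − ⌈18392/273⌉ = 69 − 68 = 1
n=77: ⌈(78·242)/273⌉ − ⌈(77·242)/273⌉ = ⌈18876/273⌉ − ⌈18634/273⌉ = 70 − 69 = 1
n=78: ⌈(79·242)/273⌉ − ⌈(78·242)/273⌉ = ⌈19118/273⌉ − ⌈18876/273⌉ = 71 − 70 = 1
n=79: ⌈(80·242)/273⌉ − ⌈(79·242)/273⌉ = ⌈19360/273⌉ − ⌈19118/273⌉ = 71 − 71 = 0
n=80: ⌈(81·242)/273⌉ − ⌈(80·242)/273⌉ = ⌈19602/273⌉ − ⌈19360/273⌉ = 72 − 71 = 1
n=81: ⌈(82·242)/273⌉ − ⌈(81·242)/273⌉ = ⌈19844/273⌉ − ⌈19602/273⌉ = 73 − 72 = 1
n=82: ⌈(83·242)/273⌉ − ⌈(82·242)/273⌉ = ⌈20086/273⌉ − ⌈19844/273⌉ = 74 − 73 = 1
n=83: ⌈(84·242)/273⌉ − ⌈(83·242)/273⌉ = ⌈20328/273⌉ − ⌈20086/273⌉ = 75 − 74 = 1
n=84: ⌈(85·242)/273⌉ − ⌈(84·242)/273⌉ = ⌈20570/273⌉ − ⌈20328/273⌉ = 76 − 75 = 1
n=85: ⌈(86·242)/273⌉ − ⌈(85·242)/273⌉ = ⌈20812/273⌉ − ⌈20570/273⌉ = 77 − 76 = 1
n=86: ⌈(87·242)/273⌉ − ⌈(86·242)/273⌉ = ⌈21054/273⌉ − ⌈20812/273⌉ = 78 − 77 = 1
n=87: ⌈(88·242)/273⌉ − ⌈(87·242)/273⌉ = ⌈21296/273⌉ − ⌈21054/273⌉ = 79 − 78 = 1
n=88: ⌈(89·242)/273⌉ − ⌈(88·242)/273⌉ = ⌈21538/273⌉ − ⌈21296/273⌉ = 79 − 79 = 0
n=89: ⌈(90·242)/273⌉ − ⌈(89·242)/273⌉ = ⌈21780/273⌉ − ⌈21538/273⌉ = 80 − 79 = 1
n=90: ⌈(91·242)/273⌉ − ⌈(90·242)/273⌉ = ⌈22022/273⌉ − ⌈21780/273⌉ = 81 − 80 = 1

1111111101111111101111111101111111101111111101111111011111111011111111011111111011111111011


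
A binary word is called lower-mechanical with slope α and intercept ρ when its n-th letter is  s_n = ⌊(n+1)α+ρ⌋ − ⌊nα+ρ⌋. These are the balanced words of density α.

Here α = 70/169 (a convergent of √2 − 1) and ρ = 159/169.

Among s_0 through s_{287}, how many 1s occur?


#1s = Σ_{n=0}^{287} s_n = Σ_{n=0}^{287} (⌊(n+1)α+ρ⌋ − ⌊nα+ρ⌋)
the sum telescopes: every ⌊nα+ρ⌋ with 0 < n < 288 appears once with + and once with −, leaving ⌊288α+ρ⌋ − ⌊0·α+ρ⌋
288α + ρ = (288·70 + 159) / 169 = 20319/169
ρ = 159/169
⌊20319/169⌋ = 120,  ⌊159/169⌋ = 0
#1s = 120 − 0 = 120

120


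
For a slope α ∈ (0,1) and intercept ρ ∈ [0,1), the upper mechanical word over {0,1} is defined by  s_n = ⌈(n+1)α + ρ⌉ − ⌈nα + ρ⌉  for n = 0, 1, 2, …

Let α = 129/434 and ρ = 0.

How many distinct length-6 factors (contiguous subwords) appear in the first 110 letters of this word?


t_n = ⌈(n·129)/434⌉ for n = 0 … 110:
  n=0…9: ⌈0/434⌉=0 ⌈129/434⌉=1 ⌈258/434⌉=1 ⌈387/434⌉=1 ⌈516/434⌉=2 ⌈645/434⌉=2 ⌈774/434⌉=2 ⌈903/434⌉=3 ⌈1032/434⌉=3 ⌈1161/434⌉=3
  n=10…19: ⌈1290/434⌉=3 ⌈1419/434⌉=4 ⌈1548/434⌉=4 ⌈1677/434⌉=4 ⌈1806/434⌉=5 ⌈1935/434⌉=5 ⌈2064/434⌉=5 ⌈2193/434⌉=6 ⌈2322/434⌉=6 ⌈2451/434⌉=6
  n=20…29: ⌈2580/434⌉=6 ⌈2709/434⌉=7 ⌈2838/434⌉=7 ⌈2967/434⌉=7 ⌈3096/434⌉=8 ⌈3225/434⌉=8 ⌈3354/434⌉=8 ⌈3483/434⌉=9 ⌈3612/434⌉=9 ⌈3741/434⌉=9
  n=30…39: ⌈3870/434⌉=9 ⌈3999/434⌉=10 ⌈4128/434⌉=10 ⌈4257/434⌉=10 ⌈4386/434⌉=11 ⌈4515/434⌉=11 ⌈4644/434⌉=11 ⌈4773/434⌉=11 ⌈4902/434⌉=12 ⌈5031/434⌉=12
  n=40…49: ⌈5160/434⌉=12 ⌈5289/434⌉=13 ⌈5418/434⌉=13 ⌈5547/434⌉=13 ⌈5676/434⌉=14 ⌈5805/434⌉=14 ⌈5934/434⌉=14 ⌈6063/434⌉=14 ⌈6192/434⌉=15 ⌈6321/434⌉=15
  n=50…59: ⌈6450/434⌉=15 ⌈6579/434⌉=16 ⌈6708/434⌉=16 ⌈6837/434⌉=16 ⌈6966/434⌉=17 ⌈7095/434⌉=17 ⌈7224/434⌉=17 ⌈7353/434⌉=17 ⌈7482/434⌉=18 ⌈7611/434⌉=18
  n=60…69: ⌈7740/434⌉=18 ⌈7869/434⌉=19 ⌈7998/434⌉=19 ⌈8127/434⌉=19 ⌈8256/434⌉=20 ⌈8385/434⌉=20 ⌈8514/434⌉=20 ⌈8643/434⌉=20 ⌈8772/434⌉=21 ⌈8901/434⌉=21
  n=70…79: ⌈9030/434⌉=21 ⌈9159/434⌉=22 ⌈9288/434⌉=22 ⌈9417/434⌉=22 ⌈9546/434⌉=22 ⌈9675/434⌉=23 ⌈9804/434⌉=23 ⌈9933/434⌉=23 ⌈10062/434⌉=24 ⌈10191/434⌉=24
  n=80…89: ⌈10320/434⌉=24 ⌈10449/434⌉=25 ⌈10578/434⌉=25 ⌈10707/434⌉=25 ⌈10836/434⌉=25 ⌈10965/434⌉=26 ⌈11094/434⌉=26 ⌈11223/434⌉=26 ⌈11352/434⌉=27 ⌈11481/434⌉=27
  n=90…99: ⌈11610/434⌉=27 ⌈11739/434⌉=28 ⌈11868/434⌉=28 ⌈11997/434⌉=28 ⌈12126/434⌉=28 ⌈12255/434⌉=29 ⌈12384/434⌉=29 ⌈12513/434⌉=29 ⌈12642/434⌉=30 ⌈12771/434⌉=30
  n=100…109: ⌈12900/434⌉=30 ⌈13029/434⌉=31 ⌈13158/434⌉=31 ⌈13287/434⌉=31 ⌈13416/434⌉=31 ⌈13545/434⌉=32 ⌈13674/434⌉=32 ⌈13803/434⌉=32 ⌈13932/434⌉=33 ⌈14061/434⌉=33
  n=110: ⌈14190/434⌉=33
s_n = t_(n+1) − t_n for n = 0 … 109 gives
prefix = 10010010001001001000100100100010010001001001000100100100010010010001001000100100100010010010001001001000100100
slide a length-6 window over [0..5] … [104..109] (105 windows); first occurrence of each distinct factor:
  [  0..  5] 100100
  [  1..  6] 001001
  [  2..  7] 010010
  [  4..  9] 001000
  [  5.. 10] 010001
  [  6.. 11] 100010
  [  7.. 12] 000100
  (the other 98 windows repeat one of these)
distinct factors: {000100, 001000, 001001, 010001, 010010, 100010, 100100}
count = 7  (Sturmian bound for length 6 is 7)

7


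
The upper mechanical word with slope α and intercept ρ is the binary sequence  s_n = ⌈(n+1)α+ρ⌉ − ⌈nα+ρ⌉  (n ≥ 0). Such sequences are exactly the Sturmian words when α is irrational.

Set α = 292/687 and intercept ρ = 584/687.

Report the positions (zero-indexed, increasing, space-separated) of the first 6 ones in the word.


0 2 5 7 9 12

n=0: ⌈876/687⌉−⌈584/687⌉ = 2−1 = 1  ← one
n=1: ⌈1168/687⌉−⌈876/687⌉ = 2−2 = 0
n=2: ⌈1460/687⌉−⌈1168/687⌉ = 3−2 = 1  ← one
n=3: ⌈1752/687⌉−⌈1460/687⌉ = 3−3 = 0
n=4: ⌈2044/687⌉−⌈1752/687⌉ = 3−3 = 0
n=5: ⌈2336/687⌉−⌈2044/687⌉ = 4−3 = 1  ← one
n=6: ⌈2628/687⌉−⌈2336/687⌉ = 4−4 = 0
n=7: ⌈2920/687⌉−⌈2628/687⌉ = 5−4 = 1  ← one
n=8: ⌈3212/687⌉−⌈2920/687⌉ = 5−5 = 0
n=9: ⌈3504/687⌉−⌈3212/687⌉ = 6−5 = 1  ← one
n=10: ⌈3796/687⌉−⌈3504/687⌉ = 6−6 = 0
n=11: ⌈4088/687⌉−⌈3796/687⌉ = 6−6 = 0
n=12: ⌈4380/687⌉−⌈4088/687⌉ = 7−6 = 1  ← one
positions of the first 6 ones: 0 2 5 7 9 12


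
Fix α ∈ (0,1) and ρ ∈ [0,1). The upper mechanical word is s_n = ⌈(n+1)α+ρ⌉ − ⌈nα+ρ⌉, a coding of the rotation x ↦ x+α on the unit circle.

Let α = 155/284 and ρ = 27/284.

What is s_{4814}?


0

(n+1)α + ρ = (4815·155 + 27) / 284 = 746352/284
nα + ρ     = (4814·155 + 27) / 284 = 746197/284
⌈746352/284⌉ = 2628,  ⌈746197/284⌉ = 2628
s_{4814} = 2628 − 2628 = 0


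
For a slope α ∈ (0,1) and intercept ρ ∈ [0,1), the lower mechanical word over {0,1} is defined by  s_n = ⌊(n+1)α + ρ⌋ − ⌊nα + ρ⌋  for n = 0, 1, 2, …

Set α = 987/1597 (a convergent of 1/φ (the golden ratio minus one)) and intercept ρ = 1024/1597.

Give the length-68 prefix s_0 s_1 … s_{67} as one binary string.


10110101101101011011010110101101101011010110110101101101011010110110

n=0: ⌊(1·987+1024)/1597⌋ − ⌊(0·987+1024)/1597⌋ = ⌊2011/1597⌋ − ⌊1024/1597⌋ = 1 − 0 = 1
n=1: ⌊(2·987+1024)/1597⌋ − ⌊(1·987+1024)/1597⌋ = ⌊2998/1597⌋ − ⌊2011/1597⌋ = 1 − 1 = 0
n=2: ⌊(3·987+1024)/1597⌋ − ⌊(2·987+1024)/1597⌋ = ⌊3985/1597⌋ − ⌊2998/1597⌋ = 2 − 1 = 1
n=3: ⌊(4·987+1024)/1597⌋ − ⌊(3·987+1024)/1597⌋ = ⌊4972/1597⌋ − ⌊3985/1597⌋ = 3 − 2 = 1
n=4: ⌊(5·987+1024)/1597⌋ − ⌊(4·987+1024)/1597⌋ = ⌊5959/1597⌋ − ⌊4972/1597⌋ = 3 − 3 = 0
n=5: ⌊(6·987+1024)/1597⌋ − ⌊(5·987+1024)/1597⌋ = ⌊6946/1597⌋ − ⌊5959/1597⌋ = 4 − 3 = 1
n=6: ⌊(7·987+1024)/1597⌋ − ⌊(6·987+1024)/1597⌋ = ⌊7933/1597⌋ − ⌊6946/1597⌋ = 4 − 4 = 0
n=7: ⌊(8·987+1024)/1597⌋ − ⌊(7·987+1024)/1597⌋ = ⌊8920/1597⌋ − ⌊7933/1597⌋ = 5 − 4 = 1
n=8: ⌊(9·987+1024)/1597⌋ − ⌊(8·987+1024)/1597⌋ = ⌊9907/1597⌋ − ⌊8920/1597⌋ = 6 − 5 = 1
n=9: ⌊(10·987+1024)/1597⌋ − ⌊(9·987+1024)/1597⌋ = ⌊10894/1597⌋ − ⌊9907/1597⌋ = 6 − 6 = 0
n=10: ⌊(11·987+1024)/1597⌋ − ⌊(10·987+1024)/1597⌋ = ⌊11881/1597⌋ − ⌊10894/1597⌋ = 7 − 6 = 1
n=11: ⌊(12·987+1024)/1597⌋ − ⌊(11·987+1024)/1597⌋ = ⌊12868/1597⌋ − ⌊11881/1597⌋ = 8 − 7 = 1
n=12: ⌊(13·987+1024)/1597⌋ − ⌊(12·987+1024)/1597⌋ = ⌊13855/1597⌋ − ⌊12868/1597⌋ = 8 − 8 = 0
n=13: ⌊(14·987+1024)/1597⌋ − ⌊(13·987+1024)/1597⌋ = ⌊14842/1597⌋ − ⌊13855/1597⌋ = 9 − 8 = 1
n=14: ⌊(15·987+1024)/1597⌋ − ⌊(14·987+1024)/1597⌋ = ⌊15829/1597⌋ − ⌊14842/1597⌋ = 9 − 9 = 0
n=15: ⌊(16·987+1024)/1597⌋ − ⌊(15·987+1024)/1597⌋ = ⌊16816/1597⌋ − ⌊15829/1597⌋ = 10 − 9 = 1
n=16: ⌊(17·987+1024)/1597⌋ − ⌊(16·987+1024)/1597⌋ = ⌊17803/1597⌋ − ⌊16816/1597⌋ = 11 − 10 = 1
n=17: ⌊(18·987+1024)/1597⌋ − ⌊(17·987+1024)/1597⌋ = ⌊18790/1597⌋ − ⌊17803/1597⌋ = 11 − 11 = 0
n=18: ⌊(19·987+1024)/1597⌋ − ⌊(18·987+1024)/1597⌋ = ⌊19777/1597⌋ − ⌊18790/1597⌋ = 12 − 11 = 1
n=19: ⌊(20·987+1024)/1597⌋ − ⌊(19·987+1024)/1597⌋ = ⌊20764/1597⌋ − ⌊19777/1597⌋ = 13 − 12 = 1
n=20: ⌊(21·987+1024)/1597⌋ − ⌊(20·987+1024)/1597⌋ = ⌊21751/1597⌋ − ⌊20764/1597⌋ = 13 − 13 = 0
n=21: ⌊(22·987+1024)/1597⌋ − ⌊(21·987+1024)/1597⌋ = ⌊22738/1597⌋ − ⌊21751/1597⌋ = 14 − 13 = 1
n=22: ⌊(23·987+1024)/1597⌋ − ⌊(22·987+1024)/1597⌋ = ⌊23725/1597⌋ − ⌊22738/1597⌋ = 14 − 14 = 0
n=23: ⌊(24·987+1024)/1597⌋ − ⌊(23·987+1024)/1597⌋ = ⌊24712/1597⌋ − ⌊23725/1597⌋ = 15 − 14 = 1
n=24: ⌊(25·987+1024)/1597⌋ − ⌊(24·987+1024)/1597⌋ = ⌊25699/1597⌋ − ⌊24712/1597⌋ = 16 − 15 = 1
n=25: ⌊(26·987+1024)/1597⌋ − ⌊(25·987+1024)/1597⌋ = ⌊26686/1597⌋ − ⌊25699/1597⌋ = 16 − 16 = 0
n=26: ⌊(27·987+1024)/1597⌋ − ⌊(26·987+1024)/1597⌋ = ⌊27673/1597⌋ − ⌊26686/1597⌋ = 17 − 16 = 1
n=27: ⌊(28·987+1024)/1597⌋ − ⌊(27·987+1024)/1597⌋ = ⌊28660/1597⌋ − ⌊27673/1597⌋ = 17 − 17 = 0
n=28: ⌊(29·987+1024)/1597⌋ − ⌊(28·987+1024)/1597⌋ = ⌊29647/1597⌋ − ⌊28660/1597⌋ = 18 − 17 = 1
n=29: ⌊(30·987+1024)/1597⌋ − ⌊(29·987+1024)/1597⌋ = ⌊30634/1597⌋ − ⌊29647/1597⌋ = 19 − 18 = 1
n=30: ⌊(31·987+1024)/1597⌋ − ⌊(30·987+1024)/1597⌋ = ⌊31621/1597⌋ − ⌊30634/1597⌋ = 19 − 19 = 0
n=31: ⌊(32·987+1024)/1597⌋ − ⌊(31·987+1024)/1597⌋ = ⌊32608/1597⌋ − ⌊31621/1597⌋ = 20 − 19 = 1
n=32: ⌊(33·987+1024)/1597⌋ − ⌊(32·987+1024)/1597⌋ = ⌊33595/1597⌋ − ⌊32608/1597⌋ = 21 − 20 = 1
n=33: ⌊(34·987+1024)/1597⌋ − ⌊(33·987+1024)/1597⌋ = ⌊34582/1597⌋ − ⌊33595/1597⌋ = 21 − 21 = 0
n=34: ⌊(35·987+1024)/1597⌋ − ⌊(34·987+1024)/1597⌋ = ⌊35569/1597⌋ − ⌊34582/1597⌋ = 22 − 21 = 1
n=35: ⌊(36·987+1024)/1597⌋ − ⌊(35·987+1024)/1597⌋ = ⌊36556/1597⌋ − ⌊35569/1597⌋ = 22 − 22 = 0
n=36: ⌊(37·987+1024)/1597⌋ − ⌊(36·987+1024)/1597⌋ = ⌊37543/1597⌋ − ⌊36556/1597⌋ = 23 − 22 = 1
n=37: ⌊(38·987+1024)/1597⌋ − ⌊(37·987+1024)/1597⌋ = ⌊38530/1597⌋ − ⌊37543/1597⌋ = 24 − 23 = 1
n=38: ⌊(39·987+1024)/1597⌋ − ⌊(38·987+1024)/1597⌋ = ⌊39517/1597⌋ − ⌊38530/1597⌋ = 24 − 24 = 0
n=39: ⌊(40·987+1024)/1597⌋ − ⌊(39·987+1024)/1597⌋ = ⌊40504/1597⌋ − ⌊39517/1597⌋ = 25 − 24 = 1
n=40: ⌊(41·987+1024)/1597⌋ − ⌊(40·987+1024)/1597⌋ = ⌊41491/1597⌋ − ⌊40504/1597⌋ = 25 − 25 = 0
n=41: ⌊(42·987+1024)/1597⌋ − ⌊(41·987+1024)/1597⌋ = ⌊42478/1597⌋ − ⌊41491/1597⌋ = 26 − 25 = 1
n=42: ⌊(43·987+1024)/1597⌋ − ⌊(42·987+1024)/1597⌋ = ⌊43465/1597⌋ − ⌊42478/1597⌋ = 27 − 26 = 1
n=43: ⌊(44·987+1024)/1597⌋ − ⌊(43·987+1024)/1597⌋ = ⌊44452/1597⌋ − ⌊43465/1597⌋ = 27 − 27 = 0
n=44: ⌊(45·987+1024)/1597⌋ − ⌊(44·987+1024)/1597⌋ = ⌊45439/1597⌋ − ⌊44452/1597⌋ = 28 − 27 = 1
n=45: ⌊(46·987+1024)/1597⌋ − ⌊(45·987+1024)/1597⌋ = ⌊46426/1597⌋ − ⌊45439/1597⌋ = 29 − 28 = 1
n=46: ⌊(47·987+1024)/1597⌋ − ⌊(46·987+1024)/1597⌋ = ⌊47413/1597⌋ − ⌊46426/1597⌋ = 29 − 29 = 0
n=47: ⌊(48·987+1024)/1597⌋ − ⌊(47·987+1024)/1597⌋ = ⌊48400/1597⌋ − ⌊47413/1597⌋ = 30 − 29 = 1
n=48: ⌊(49·987+1024)/1597⌋ − ⌊(48·987+1024)/1597⌋ = ⌊49387/1597⌋ − ⌊48400/1597⌋ = 30 − 30 = 0
n=49: ⌊(50·987+1024)/1597⌋ − ⌊(49·987+1024)/1597⌋ = ⌊50374/1597⌋ − ⌊49387/1597⌋ = 31 − 30 = 1
n=50: ⌊(51·987+1024)/1597⌋ − ⌊(50·987+1024)/1597⌋ = ⌊51361/1597⌋ − ⌊50374/1597⌋ = 32 − 31 = 1
n=51: ⌊(52·987+1024)/1597⌋ − ⌊(51·987+1024)/1597⌋ = ⌊52348/1597⌋ − ⌊51361/1597⌋ = 32 − 32 = 0
n=52: ⌊(53·987+1024)/1597⌋ − ⌊(52·987+1024)/1597⌋ = ⌊53335/1597⌋ − ⌊52348/1597⌋ = 33 − 32 = 1
n=53: ⌊(54·987+1024)/1597⌋ − ⌊(53·987+1024)/1597⌋ = ⌊54322/1597⌋ − ⌊53335/1597⌋ = 34 − 33 = 1
n=54: ⌊(55·987+1024)/1597⌋ − ⌊(54·987+1024)/1597⌋ = ⌊55309/1597⌋ − ⌊54322/1597⌋ = 34 − 34 = 0
n=55: ⌊(56·987+1024)/1597⌋ − ⌊(55·987+1024)/1597⌋ = ⌊56296/1597⌋ − ⌊55309/1597⌋ = 35 − 34 = 1
n=56: ⌊(57·987+1024)/1597⌋ − ⌊(56·987+1024)/1597⌋ = ⌊57283/1597⌋ − ⌊56296/1597⌋ = 35 − 35 = 0
n=57: ⌊(58·987+1024)/1597⌋ − ⌊(57·987+1024)/1597⌋ = ⌊58270/1597⌋ − ⌊57283/1597⌋ = 36 − 35 = 1
n=58: ⌊(59·987+1024)/1597⌋ − ⌊(58·987+1024)/1597⌋ = ⌊59257/1597⌋ − ⌊58270/1597⌋ = 37 − 36 = 1
n=59: ⌊(60·987+1024)/1597⌋ − ⌊(59·987+1024)/1597⌋ = ⌊60244/1597⌋ − ⌊59257/1597⌋ = 37 − 37 = 0
n=60: ⌊(61·987+1024)/1597⌋ − ⌊(60·987+1024)/1597⌋ = ⌊61231/1597⌋ − ⌊60244/1597⌋ = 38 − 37 = 1
n=61: ⌊(62·987+1024)/1597⌋ − ⌊(61·987+1024)/1597⌋ = ⌊62218/1597⌋ − ⌊61231/1597⌋ = 38 − 38 = 0
n=62: ⌊(63·987+1024)/1597⌋ − ⌊(62·987+1024)/1597⌋ = ⌊63205/1597⌋ − ⌊62218/1597⌋ = 39 − 38 = 1
n=63: ⌊(64·987+1024)/1597⌋ − ⌊(63·987+1024)/1597⌋ = ⌊64192/1597⌋ − ⌊63205/1597⌋ = 40 − 39 = 1
n=64: ⌊(65·987+1024)/1597⌋ − ⌊(64·987+1024)/1597⌋ = ⌊65179/1597⌋ − ⌊64192/1597⌋ = 40 − 40 = 0
n=65: ⌊(66·987+1024)/1597⌋ − ⌊(65·987+1024)/1597⌋ = ⌊66166/1597⌋ − ⌊65179/1597⌋ = 41 − 40 = 1
n=66: ⌊(67·987+1024)/1597⌋ − ⌊(66·987+1024)/1597⌋ = ⌊67153/1597⌋ − ⌊66166/1597⌋ = 42 − 41 = 1
n=67: ⌊(68·987+1024)/1597⌋ − ⌊(67·987+1024)/1597⌋ = ⌊68140/1597⌋ − ⌊67153/1597⌋ = 42 − 42 = 0
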